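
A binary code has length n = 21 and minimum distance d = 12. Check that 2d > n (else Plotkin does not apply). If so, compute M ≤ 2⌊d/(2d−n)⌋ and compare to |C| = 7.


Plotkin bound M ≤ 8; given |C| = 7 ≤ bound (satisfied).

Check applicability: 2d = 24, n = 21.
2d − n = 3 > 0, so Plotkin applies.
Compute d/(2d−n) = 12/3 ≈ 4.0000.
⌊d/(2d−n)⌋ = 4.
Plotkin bound: M ≤ 2·4 = 8.
Given |C| = 7, check: satisfied.
This |C| is below the Plotkin bound.


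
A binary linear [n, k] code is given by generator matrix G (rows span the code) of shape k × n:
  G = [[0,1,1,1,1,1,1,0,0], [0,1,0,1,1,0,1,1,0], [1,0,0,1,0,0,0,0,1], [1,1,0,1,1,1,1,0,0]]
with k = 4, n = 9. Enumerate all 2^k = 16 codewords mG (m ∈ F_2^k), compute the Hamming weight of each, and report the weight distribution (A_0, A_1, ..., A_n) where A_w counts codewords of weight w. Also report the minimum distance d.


Weight distribution: A_0 = 1, A_2 = 1, A_3 = 4, A_4 = 1, A_5 = 2, A_6 = 5, A_7 = 2. Minimum distance d = 2.

Enumerate all 2^4 = 16 messages m ∈ F_2^4.
For each, compute codeword c = mG in F_2^9, then tally its weight.
  m = 0000 → c = 000000000, weight = 0.
  m = 1000 → c = 011111100, weight = 6.
  m = 0100 → c = 010110110, weight = 5.
  m = 1100 → c = 001001010, weight = 3.
  m = 0010 → c = 100100001, weight = 3.
  m = 1010 → c = 111011101, weight = 7.
  m = 0110 → c = 110010111, weight = 6.
  m = 1110 → c = 101101011, weight = 6.
  m = 0001 → c = 110111100, weight = 6.
  m = 1001 → c = 101000000, weight = 2.
  m = 0101 → c = 100001010, weight = 3.
  m = 1101 → c = 111110110, weight = 7.
  m = 0011 → c = 010011101, weight = 5.
  m = 1011 → c = 001100001, weight = 3.
  m = 0111 → c = 000101011, weight = 4.
  m = 1111 → c = 011010111, weight = 6.
Tally weights:
  weight 0: 1 codewords.
  weight 2: 1 codewords.
  weight 3: 4 codewords.
  weight 4: 1 codewords.
  weight 5: 2 codewords.
  weight 6: 5 codewords.
  weight 7: 2 codewords.
Minimum distance d = smallest w > 0 with A_w > 0 = 2.
Sanity: Σ A_w = 16 = 2^4 = 16 ✓.


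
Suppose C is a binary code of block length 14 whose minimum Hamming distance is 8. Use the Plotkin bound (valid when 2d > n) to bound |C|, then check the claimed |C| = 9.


Plotkin bound M ≤ 8; given |C| = 9 > bound (violated).

Check applicability: 2d = 16, n = 14.
2d − n = 2 > 0, so Plotkin applies.
Compute d/(2d−n) = 8/2 ≈ 4.0000.
⌊d/(2d−n)⌋ = 4.
Plotkin bound: M ≤ 2·4 = 8.
Given |C| = 9, check: VIOLATED.
This |C| is above the Plotkin bound, so no binary code with n = 14, d = 8 and 9 codewords exists.


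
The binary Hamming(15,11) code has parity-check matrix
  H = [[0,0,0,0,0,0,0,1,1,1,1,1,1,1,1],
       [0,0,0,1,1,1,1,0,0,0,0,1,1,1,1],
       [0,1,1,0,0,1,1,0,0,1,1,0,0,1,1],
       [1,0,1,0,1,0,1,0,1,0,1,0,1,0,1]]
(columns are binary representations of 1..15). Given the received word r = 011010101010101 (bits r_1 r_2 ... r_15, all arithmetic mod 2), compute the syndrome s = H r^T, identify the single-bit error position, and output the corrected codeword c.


s = (0, 0, 1, 1)^T, error position = 3, corrected codeword c = 010010101010101

Compute s = H r^T mod 2 one row at a time:
  s_1 = 0 + 1 + 0 + 1 + 0 + 1 + 0 + 1 = 4 ≡ 0 (mod 2).
  s_2 = 0 + 1 + 0 + 1 + 0 + 1 + 0 + 1 = 4 ≡ 0 (mod 2).
  s_3 = 1 + 1 + 0 + 1 + 0 + 1 + 0 + 1 = 5 ≡ 1 (mod 2).
  s_4 = 0 + 1 + 1 + 1 + 1 + 1 + 1 + 1 = 7 ≡ 1 (mod 2).
s = (0, 0, 1, 1)^T — this equals column 3 of H (binary 0011), so error is at position 3.
Correct: flip bit 3 of r = 011010101010101 to get c = 010010101010101.


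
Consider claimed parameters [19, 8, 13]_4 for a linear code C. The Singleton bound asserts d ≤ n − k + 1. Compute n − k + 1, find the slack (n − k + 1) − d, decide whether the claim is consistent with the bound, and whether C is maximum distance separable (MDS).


Singleton RHS = n − k + 1 = 12, slack = -1, bound violated (no such code; not MDS).

Singleton bound: d ≤ n − k + 1.
Here n = 19, k = 8, so n − k + 1 = 12.
Given d = 13, check d ≤ 12: NO.
Slack = (n − k + 1) − d = -1.
The slack is negative: d = 13 exceeds n − k + 1 = 12 by 1, so the Singleton bound is violated and no linear [19, 8, 13]_4 code can exist. In particular it is not MDS (MDS requires d = n − k + 1 exactly).
Description: the claimed parameters are [19, 8, 13]_4; such a code would be impossible (violates the Singleton bound).


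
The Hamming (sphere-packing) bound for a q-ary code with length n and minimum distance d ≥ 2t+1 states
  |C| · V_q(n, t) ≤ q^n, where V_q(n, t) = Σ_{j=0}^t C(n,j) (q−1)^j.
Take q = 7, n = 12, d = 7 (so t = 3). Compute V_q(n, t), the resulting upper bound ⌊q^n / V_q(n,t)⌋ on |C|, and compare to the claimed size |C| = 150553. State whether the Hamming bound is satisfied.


V_q(n, t) = 49969, q^n = 13841287201, Hamming bound = 276997, |C| = 150553 ≤ bound (satisfied).

Step 1: Compute V_q(n, t) = Σ_{j=0}^3 C(n, j) (q−1)^j.
  j = 0: C(12,0)·(6)^0 = 1·1 = 1.
  j = 1: C(12,1)·(6)^1 = 12·6 = 72.
  j = 2: C(12,2)·(6)^2 = 66·36 = 2376.
  j = 3: C(12,3)·(6)^3 = 220·216 = 47520.
  V_q(n, t) = 1 + 72 + 2376 + 47520 = 49969.
Step 2: q^n = 7^12 = 13841287201.
Step 3: Hamming bound ⌊q^n / V_q(n,t)⌋ = ⌊13841287201/49969⌋ = 276997.
Step 4: Compare |C| = 150553 to 276997: satisfied.
The claimed |C| lies below the Hamming bound.


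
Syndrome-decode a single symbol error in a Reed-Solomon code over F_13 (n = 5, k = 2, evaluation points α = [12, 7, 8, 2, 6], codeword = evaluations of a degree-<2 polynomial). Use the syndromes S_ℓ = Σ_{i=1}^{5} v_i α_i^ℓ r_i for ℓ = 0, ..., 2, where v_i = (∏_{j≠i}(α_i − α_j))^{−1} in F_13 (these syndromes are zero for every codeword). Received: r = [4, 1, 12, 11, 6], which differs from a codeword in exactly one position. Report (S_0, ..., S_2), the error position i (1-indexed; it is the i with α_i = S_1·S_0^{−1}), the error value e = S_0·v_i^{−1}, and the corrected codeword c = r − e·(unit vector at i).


S = (4, 11, 1), error at position 5, error magnitude e = 3, c = [4, 1, 12, 11, 3].

Step 1: column multipliers v_i = (∏_{j≠i}(α_i − α_j))^{−1} mod 13.
  i = 1 (α = 12): (12−7)(12−8)(12−2)(12−6) = 5·4·10·6 = 1200 ≡ 4, so v_1 = 4^{−1} = 10 (mod 13).
  i = 2 (α = 7): (7−12)(7−8)(7−2)(7−6) = (−5)·(−1)·5·1 = 25 ≡ 12, so v_2 = 12^{−1} = 12 (mod 13).
  i = 3 (α = 8): (8−12)(8−7)(8−2)(8−6) = (−4)·1·6·2 = −48 ≡ 4, so v_3 = 4^{−1} = 10 (mod 13).
  i = 4 (α = 2): (2−12)(2−7)(2−8)(2−6) = (−10)·(−5)·(−6)·(−4) = 1200 ≡ 4, so v_4 = 4^{−1} = 10 (mod 13).
  i = 5 (α = 6): (6−12)(6−7)(6−8)(6−2) = (−6)·(−1)·(−2)·4 = −48 ≡ 4, so v_5 = 4^{−1} = 10 (mod 13).
  v = [10, 12, 10, 10, 10].
Step 2: syndromes of r = [4, 1, 12, 11, 6] (all sums mod 13).
  S_0 = Σ v_i r_i = 10·4 + 12·1 + 10·12 + 10·11 + 10·6 = 342 ≡ 4.
  S_1 = Σ v_i α_i r_i = 10·12·4 + 12·7·1 + 10·8·12 + 10·2·11 + 10·6·6 = 2104 ≡ 11.
  α_i^2 mod 13 = [1, 10, 12, 4, 10].
  S_2 = Σ v_i α_i^2 r_i = 10·1·4 + 12·10·1 + 10·12·12 + 10·4·11 + 10·10·6 = 2640 ≡ 1.
  S = (4, 11, 1) ≠ 0, so r is not a codeword (an error is present).
Step 3: locate the error. For a single error e at position i, S_ℓ = v_i·e·α_i^ℓ, so α_err = S_1/S_0.
  S_0^{−1} = 4^{−1} = 10 (mod 13), so α_err = 11·10 = 110 ≡ 6 = α_5. Error position i = 5.
  Consistency check: S_2/S_1 = 1·6 = 6 ≡ 6 = α_err ✓ (single-error assumption holds).
Step 4: error magnitude e = S_0/v_5 = S_0·∏_{j≠5}(α_5 − α_j) = 4·4 = 16 ≡ 3 (mod 13).
Step 5: correct position 5: c_5 = r_5 − e = 6 − 3 ≡ 3 (mod 13). Hence c = [4, 1, 12, 11, 3].
  Check: interpolating c through the α_i gives m(x) = 2 + 11·x (degree < 2) with m(α_i) = c_i for every i, so c is indeed a codeword.


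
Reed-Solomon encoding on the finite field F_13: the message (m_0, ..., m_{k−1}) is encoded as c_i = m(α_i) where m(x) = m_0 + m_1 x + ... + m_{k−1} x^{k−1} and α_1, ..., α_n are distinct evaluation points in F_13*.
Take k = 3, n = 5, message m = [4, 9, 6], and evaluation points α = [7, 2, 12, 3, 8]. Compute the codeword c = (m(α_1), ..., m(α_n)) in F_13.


c = [10, 7, 1, 7, 5]

Message polynomial: m(x) = 4 + 9·x + 6·x^2 (mod 13).
For each evaluation point α_i, compute m(α_i) mod 13:
  α_1 = 7: Horner steps 6 → 12 → 10, so m(7) = 10.
  α_2 = 2: Horner steps 6 → 8 → 7, so m(2) = 7.
  α_3 = 12: Horner steps 6 → 3 → 1, so m(12) = 1.
  α_4 = 3: Horner steps 6 → 1 → 7, so m(3) = 7.
  α_5 = 8: Horner steps 6 → 5 → 5, so m(8) = 5.
Codeword c = [10, 7, 1, 7, 5] ∈ F_13^5.


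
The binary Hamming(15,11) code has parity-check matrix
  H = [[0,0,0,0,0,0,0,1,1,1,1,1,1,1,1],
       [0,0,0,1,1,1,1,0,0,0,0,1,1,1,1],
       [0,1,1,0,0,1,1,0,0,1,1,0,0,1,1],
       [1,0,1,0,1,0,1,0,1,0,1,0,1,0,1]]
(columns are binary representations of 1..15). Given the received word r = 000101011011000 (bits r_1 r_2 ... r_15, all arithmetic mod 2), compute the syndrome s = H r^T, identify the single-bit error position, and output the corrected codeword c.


s = (0, 1, 0, 0)^T, error position = 4, corrected codeword c = 000001011011000

Compute s = H r^T mod 2 one row at a time:
  s_1 = 1 + 1 + 0 + 1 + 1 + 0 + 0 + 0 = 4 ≡ 0 (mod 2).
  s_2 = 1 + 0 + 1 + 0 + 1 + 0 + 0 + 0 = 3 ≡ 1 (mod 2).
  s_3 = 0 + 0 + 1 + 0 + 0 + 1 + 0 + 0 = 2 ≡ 0 (mod 2).
  s_4 = 0 + 0 + 0 + 0 + 1 + 1 + 0 + 0 = 2 ≡ 0 (mod 2).
s = (0, 1, 0, 0)^T — this equals column 4 of H (binary 0100), so error is at position 4.
Correct: flip bit 4 of r = 000101011011000 to get c = 000001011011000.


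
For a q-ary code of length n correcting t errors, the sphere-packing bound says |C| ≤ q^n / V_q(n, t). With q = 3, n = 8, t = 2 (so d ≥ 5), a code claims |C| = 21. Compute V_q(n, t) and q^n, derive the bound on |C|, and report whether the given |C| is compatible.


V_q(n, t) = 129, q^n = 6561, Hamming bound = 50, |C| = 21 ≤ bound (satisfied).

Step 1: Compute V_q(n, t) = Σ_{j=0}^2 C(n, j) (q−1)^j.
  j = 0: C(8,0)·(2)^0 = 1·1 = 1.
  j = 1: C(8,1)·(2)^1 = 8·2 = 16.
  j = 2: C(8,2)·(2)^2 = 28·4 = 112.
  V_q(n, t) = 1 + 16 + 112 = 129.
Step 2: q^n = 3^8 = 6561.
Step 3: Hamming bound ⌊q^n / V_q(n,t)⌋ = ⌊6561/129⌋ = 50.
Step 4: Compare |C| = 21 to 50: satisfied.
The claimed |C| lies below the Hamming bound.


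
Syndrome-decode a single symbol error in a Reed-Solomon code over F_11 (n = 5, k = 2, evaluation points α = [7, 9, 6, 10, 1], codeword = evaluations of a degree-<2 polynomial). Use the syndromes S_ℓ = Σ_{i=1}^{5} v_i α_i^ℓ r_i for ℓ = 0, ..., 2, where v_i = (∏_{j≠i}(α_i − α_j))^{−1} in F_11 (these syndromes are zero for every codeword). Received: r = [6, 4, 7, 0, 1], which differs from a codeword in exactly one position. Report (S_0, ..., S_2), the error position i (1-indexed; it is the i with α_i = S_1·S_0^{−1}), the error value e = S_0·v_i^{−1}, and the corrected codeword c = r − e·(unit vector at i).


S = (7, 4, 7), error at position 4, error magnitude e = 8, c = [6, 4, 7, 3, 1].

Step 1: column multipliers v_i = (∏_{j≠i}(α_i − α_j))^{−1} mod 11.
  i = 1 (α = 7): (7−9)(7−6)(7−10)(7−1) = (−2)·1·(−3)·6 = 36 ≡ 3, so v_1 = 3^{−1} = 4 (mod 11).
  i = 2 (α = 9): (9−7)(9−6)(9−10)(9−1) = 2·3·(−1)·8 = −48 ≡ 7, so v_2 = 7^{−1} = 8 (mod 11).
  i = 3 (α = 6): (6−7)(6−9)(6−10)(6−1) = (−1)·(−3)·(−4)·5 = −60 ≡ 6, so v_3 = 6^{−1} = 2 (mod 11).
  i = 4 (α = 10): (10−7)(10−9)(10−6)(10−1) = 3·1·4·9 = 108 ≡ 9, so v_4 = 9^{−1} = 5 (mod 11).
  i = 5 (α = 1): (1−7)(1−9)(1−6)(1−10) = (−6)·(−8)·(−5)·(−9) = 2160 ≡ 4, so v_5 = 4^{−1} = 3 (mod 11).
  v = [4, 8, 2, 5, 3].
Step 2: syndromes of r = [6, 4, 7, 0, 1] (all sums mod 11).
  S_0 = Σ v_i r_i = 4·6 + 8·4 + 2·7 + 5·0 + 3·1 = 73 ≡ 7.
  S_1 = Σ v_i α_i r_i = 4·7·6 + 8·9·4 + 2·6·7 + 5·10·0 + 3·1·1 = 543 ≡ 4.
  α_i^2 mod 11 = [5, 4, 3, 1, 1].
  S_2 = Σ v_i α_i^2 r_i = 4·5·6 + 8·4·4 + 2·3·7 + 5·1·0 + 3·1·1 = 293 ≡ 7.
  S = (7, 4, 7) ≠ 0, so r is not a codeword (an error is present).
Step 3: locate the error. For a single error e at position i, S_ℓ = v_i·e·α_i^ℓ, so α_err = S_1/S_0.
  S_0^{−1} = 7^{−1} = 8 (mod 11), so α_err = 4·8 = 32 ≡ 10 = α_4. Error position i = 4.
  Consistency check: S_2/S_1 = 7·3 = 21 ≡ 10 = α_err ✓ (single-error assumption holds).
Step 4: error magnitude e = S_0/v_4 = S_0·∏_{j≠4}(α_4 − α_j) = 7·9 = 63 ≡ 8 (mod 11).
Step 5: correct position 4: c_4 = r_4 − e = 0 − 8 ≡ 3 (mod 11). Hence c = [6, 4, 7, 3, 1].
  Check: interpolating c through the α_i gives m(x) = 2 + 10·x (degree < 2) with m(α_i) = c_i for every i, so c is indeed a codeword.


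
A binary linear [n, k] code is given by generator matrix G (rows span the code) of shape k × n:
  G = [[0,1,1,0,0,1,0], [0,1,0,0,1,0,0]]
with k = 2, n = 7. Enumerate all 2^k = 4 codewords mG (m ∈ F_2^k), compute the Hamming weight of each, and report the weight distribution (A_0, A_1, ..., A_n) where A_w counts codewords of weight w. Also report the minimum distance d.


Weight distribution: A_0 = 1, A_2 = 1, A_3 = 2. Minimum distance d = 2.

Enumerate all 2^2 = 4 messages m ∈ F_2^2.
For each, compute codeword c = mG in F_2^7, then tally its weight.
  m = 00 → c = 0000000, weight = 0.
  m = 10 → c = 0110010, weight = 3.
  m = 01 → c = 0100100, weight = 2.
  m = 11 → c = 0010110, weight = 3.
Tally weights:
  weight 0: 1 codewords.
  weight 2: 1 codewords.
  weight 3: 2 codewords.
Minimum distance d = smallest w > 0 with A_w > 0 = 2.
Sanity: Σ A_w = 4 = 2^2 = 4 ✓.


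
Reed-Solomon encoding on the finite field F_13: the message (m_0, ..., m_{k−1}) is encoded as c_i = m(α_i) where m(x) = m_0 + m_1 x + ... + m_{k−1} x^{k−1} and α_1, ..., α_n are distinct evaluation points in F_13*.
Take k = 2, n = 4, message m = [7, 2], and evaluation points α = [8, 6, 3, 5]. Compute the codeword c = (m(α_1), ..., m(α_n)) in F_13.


c = [10, 6, 0, 4]

Message polynomial: m(x) = 7 + 2·x (mod 13).
For each evaluation point α_i, compute m(α_i) mod 13:
  α_1 = 8: Horner steps 2 → 10, so m(8) = 10.
  α_2 = 6: Horner steps 2 → 6, so m(6) = 6.
  α_3 = 3: Horner steps 2 → 0, so m(3) = 0.
  α_4 = 5: Horner steps 2 → 4, so m(5) = 4.
Codeword c = [10, 6, 0, 4] ∈ F_13^4.


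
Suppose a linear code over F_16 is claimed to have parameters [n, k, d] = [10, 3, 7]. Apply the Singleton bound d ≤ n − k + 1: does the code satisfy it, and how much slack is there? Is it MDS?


Singleton RHS = n − k + 1 = 8, slack = 1, bound satisfied, not MDS.

Singleton bound: d ≤ n − k + 1.
Here n = 10, k = 3, so n − k + 1 = 8.
Given d = 7, check d ≤ 8: YES.
Slack = (n − k + 1) − d = 1.
The code is NOT MDS (slack = 1 > 0).
Description: the claimed parameters are [10, 3, 7]_16; such a code would be non-MDS.


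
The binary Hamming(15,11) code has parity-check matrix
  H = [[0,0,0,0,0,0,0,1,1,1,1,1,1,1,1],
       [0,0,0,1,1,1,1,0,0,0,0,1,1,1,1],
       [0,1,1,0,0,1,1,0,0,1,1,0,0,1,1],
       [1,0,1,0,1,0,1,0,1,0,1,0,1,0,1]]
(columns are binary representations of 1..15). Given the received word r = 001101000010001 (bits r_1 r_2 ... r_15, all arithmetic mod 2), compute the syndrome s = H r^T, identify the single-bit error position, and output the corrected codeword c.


s = (0, 1, 0, 1)^T, error position = 5, corrected codeword c = 001111000010001

Compute s = H r^T mod 2 one row at a time:
  s_1 = 0 + 0 + 0 + 1 + 0 + 0 + 0 + 1 = 2 ≡ 0 (mod 2).
  s_2 = 1 + 0 + 1 + 0 + 0 + 0 + 0 + 1 = 3 ≡ 1 (mod 2).
  s_3 = 0 + 1 + 1 + 0 + 0 + 1 + 0 + 1 = 4 ≡ 0 (mod 2).
  s_4 = 0 + 1 + 0 + 0 + 0 + 1 + 0 + 1 = 3 ≡ 1 (mod 2).
s = (0, 1, 0, 1)^T — this equals column 5 of H (binary 0101), so error is at position 5.
Correct: flip bit 5 of r = 001101000010001 to get c = 001111000010001.


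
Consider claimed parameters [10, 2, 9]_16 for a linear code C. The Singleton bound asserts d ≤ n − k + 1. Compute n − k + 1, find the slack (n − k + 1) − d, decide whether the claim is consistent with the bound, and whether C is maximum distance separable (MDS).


Singleton RHS = n − k + 1 = 9, slack = 0, bound satisfied, MDS.

Singleton bound: d ≤ n − k + 1.
Here n = 10, k = 2, so n − k + 1 = 9.
Given d = 9, check d ≤ 9: YES.
Slack = (n − k + 1) − d = 0.
The code is MDS (slack = 0).
Description: the claimed parameters are [10, 2, 9]_16; such a code would be MDS (meets Singleton bound).


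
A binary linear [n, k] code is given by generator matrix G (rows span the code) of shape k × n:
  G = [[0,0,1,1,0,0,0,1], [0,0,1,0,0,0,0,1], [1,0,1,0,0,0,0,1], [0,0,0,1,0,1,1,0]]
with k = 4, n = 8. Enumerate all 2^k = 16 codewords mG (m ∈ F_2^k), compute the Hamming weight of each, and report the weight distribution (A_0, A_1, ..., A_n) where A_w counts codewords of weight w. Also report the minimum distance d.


Weight distribution: A_0 = 1, A_1 = 2, A_2 = 3, A_3 = 4, A_4 = 3, A_5 = 2, A_6 = 1. Minimum distance d = 1.

Enumerate all 2^4 = 16 messages m ∈ F_2^4.
For each, compute codeword c = mG in F_2^8, then tally its weight.
  m = 0000 → c = 00000000, weight = 0.
  m = 1000 → c = 00110001, weight = 3.
  m = 0100 → c = 00100001, weight = 2.
  m = 1100 → c = 00010000, weight = 1.
  m = 0010 → c = 10100001, weight = 3.
  m = 1010 → c = 10010000, weight = 2.
  m = 0110 → c = 10000000, weight = 1.
  m = 1110 → c = 10110001, weight = 4.
  m = 0001 → c = 00010110, weight = 3.
  m = 1001 → c = 00100111, weight = 4.
  m = 0101 → c = 00110111, weight = 5.
  m = 1101 → c = 00000110, weight = 2.
  m = 0011 → c = 10110111, weight = 6.
  m = 1011 → c = 10000110, weight = 3.
  m = 0111 → c = 10010110, weight = 4.
  m = 1111 → c = 10100111, weight = 5.
Tally weights:
  weight 0: 1 codewords.
  weight 1: 2 codewords.
  weight 2: 3 codewords.
  weight 3: 4 codewords.
  weight 4: 3 codewords.
  weight 5: 2 codewords.
  weight 6: 1 codewords.
Minimum distance d = smallest w > 0 with A_w > 0 = 1.
Sanity: Σ A_w = 16 = 2^4 = 16 ✓.


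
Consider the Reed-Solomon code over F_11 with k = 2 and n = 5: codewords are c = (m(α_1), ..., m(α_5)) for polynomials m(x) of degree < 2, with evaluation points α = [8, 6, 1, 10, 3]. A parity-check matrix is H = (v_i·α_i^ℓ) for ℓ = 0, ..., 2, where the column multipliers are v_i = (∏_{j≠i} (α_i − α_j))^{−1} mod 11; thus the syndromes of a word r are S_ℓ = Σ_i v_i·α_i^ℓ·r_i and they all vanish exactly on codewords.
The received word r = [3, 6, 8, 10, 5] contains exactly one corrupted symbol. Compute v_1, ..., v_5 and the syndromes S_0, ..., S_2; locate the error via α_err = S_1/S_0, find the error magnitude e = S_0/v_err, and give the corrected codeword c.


S = (6, 5, 6), error at position 4, error magnitude e = 10, c = [3, 6, 8, 0, 5].

Step 1: column multipliers v_i = (∏_{j≠i}(α_i − α_j))^{−1} mod 11.
  i = 1 (α = 8): (8−6)(8−1)(8−10)(8−3) = 2·7·(−2)·5 = −140 ≡ 3, so v_1 = 3^{−1} = 4 (mod 11).
  i = 2 (α = 6): (6−8)(6−1)(6−10)(6−3) = (−2)·5·(−4)·3 = 120 ≡ 10, so v_2 = 10^{−1} = 10 (mod 11).
  i = 3 (α = 1): (1−8)(1−6)(1−10)(1−3) = (−7)·(−5)·(−9)·(−2) = 630 ≡ 3, so v_3 = 3^{−1} = 4 (mod 11).
  i = 4 (α = 10): (10−8)(10−6)(10−1)(10−3) = 2·4·9·7 = 504 ≡ 9, so v_4 = 9^{−1} = 5 (mod 11).
  i = 5 (α = 3): (3−8)(3−6)(3−1)(3−10) = (−5)·(−3)·2·(−7) = −210 ≡ 10, so v_5 = 10^{−1} = 10 (mod 11).
  v = [4, 10, 4, 5, 10].
Step 2: syndromes of r = [3, 6, 8, 10, 5] (all sums mod 11).
  S_0 = Σ v_i r_i = 4·3 + 10·6 + 4·8 + 5·10 + 10·5 = 204 ≡ 6.
  S_1 = Σ v_i α_i r_i = 4·8·3 + 10·6·6 + 4·1·8 + 5·10·10 + 10·3·5 = 1138 ≡ 5.
  α_i^2 mod 11 = [9, 3, 1, 1, 9].
  S_2 = Σ v_i α_i^2 r_i = 4·9·3 + 10·3·6 + 4·1·8 + 5·1·10 + 10·9·5 = 820 ≡ 6.
  S = (6, 5, 6) ≠ 0, so r is not a codeword (an error is present).
Step 3: locate the error. For a single error e at position i, S_ℓ = v_i·e·α_i^ℓ, so α_err = S_1/S_0.
  S_0^{−1} = 6^{−1} = 2 (mod 11), so α_err = 5·2 = 10 ≡ 10 = α_4. Error position i = 4.
  Consistency check: S_2/S_1 = 6·9 = 54 ≡ 10 = α_err ✓ (single-error assumption holds).
Step 4: error magnitude e = S_0/v_4 = S_0·∏_{j≠4}(α_4 − α_j) = 6·9 = 54 ≡ 10 (mod 11).
Step 5: correct position 4: c_4 = r_4 − e = 10 − 10 ≡ 0 (mod 11). Hence c = [3, 6, 8, 0, 5].
  Check: interpolating c through the α_i gives m(x) = 4 + 4·x (degree < 2) with m(α_i) = c_i for every i, so c is indeed a codeword.


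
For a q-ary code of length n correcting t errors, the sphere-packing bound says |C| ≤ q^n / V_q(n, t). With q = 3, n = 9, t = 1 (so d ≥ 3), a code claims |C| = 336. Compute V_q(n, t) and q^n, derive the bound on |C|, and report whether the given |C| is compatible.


V_q(n, t) = 19, q^n = 19683, Hamming bound = 1035, |C| = 336 ≤ bound (satisfied).

Step 1: Compute V_q(n, t) = Σ_{j=0}^1 C(n, j) (q−1)^j.
  j = 0: C(9,0)·(2)^0 = 1·1 = 1.
  j = 1: C(9,1)·(2)^1 = 9·2 = 18.
  V_q(n, t) = 1 + 18 = 19.
Step 2: q^n = 3^9 = 19683.
Step 3: Hamming bound ⌊q^n / V_q(n,t)⌋ = ⌊19683/19⌋ = 1035.
Step 4: Compare |C| = 336 to 1035: satisfied.
The claimed |C| lies below the Hamming bound.


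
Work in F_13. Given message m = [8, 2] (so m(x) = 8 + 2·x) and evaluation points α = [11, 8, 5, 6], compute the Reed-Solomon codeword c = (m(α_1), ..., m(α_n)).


c = [4, 11, 5, 7]

Message polynomial: m(x) = 8 + 2·x (mod 13).
For each evaluation point α_i, compute m(α_i) mod 13:
  α_1 = 11: Horner steps 2 → 4, so m(11) = 4.
  α_2 = 8: Horner steps 2 → 11, so m(8) = 11.
  α_3 = 5: Horner steps 2 → 5, so m(5) = 5.
  α_4 = 6: Horner steps 2 → 7, so m(6) = 7.
Codeword c = [4, 11, 5, 7] ∈ F_13^4.


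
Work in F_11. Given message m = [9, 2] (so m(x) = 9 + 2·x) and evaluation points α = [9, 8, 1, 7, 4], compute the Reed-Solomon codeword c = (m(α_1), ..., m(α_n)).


c = [5, 3, 0, 1, 6]

Message polynomial: m(x) = 9 + 2·x (mod 11).
For each evaluation point α_i, compute m(α_i) mod 11:
  α_1 = 9: Horner steps 2 → 5, so m(9) = 5.
  α_2 = 8: Horner steps 2 → 3, so m(8) = 3.
  α_3 = 1: Horner steps 2 → 0, so m(1) = 0.
  α_4 = 7: Horner steps 2 → 1, so m(7) = 1.
  α_5 = 4: Horner steps 2 → 6, so m(4) = 6.
Codeword c = [5, 3, 0, 1, 6] ∈ F_11^5.


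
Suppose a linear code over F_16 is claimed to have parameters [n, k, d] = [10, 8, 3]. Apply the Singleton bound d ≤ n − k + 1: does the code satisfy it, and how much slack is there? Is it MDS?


Singleton RHS = n − k + 1 = 3, slack = 0, bound satisfied, MDS.

Singleton bound: d ≤ n − k + 1.
Here n = 10, k = 8, so n − k + 1 = 3.
Given d = 3, check d ≤ 3: YES.
Slack = (n − k + 1) − d = 0.
The code is MDS (slack = 0).
Description: the claimed parameters are [10, 8, 3]_16; such a code would be MDS (meets Singleton bound).


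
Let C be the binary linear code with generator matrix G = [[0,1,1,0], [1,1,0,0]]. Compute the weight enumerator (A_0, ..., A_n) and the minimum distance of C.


Weight distribution: A_0 = 1, A_2 = 3. Minimum distance d = 2.

Enumerate all 2^2 = 4 messages m ∈ F_2^2.
For each, compute codeword c = mG in F_2^4, then tally its weight.
  m = 00 → c = 0000, weight = 0.
  m = 10 → c = 0110, weight = 2.
  m = 01 → c = 1100, weight = 2.
  m = 11 → c = 1010, weight = 2.
Tally weights:
  weight 0: 1 codewords.
  weight 2: 3 codewords.
Minimum distance d = smallest w > 0 with A_w > 0 = 2.
Sanity: Σ A_w = 4 = 2^2 = 4 ✓.


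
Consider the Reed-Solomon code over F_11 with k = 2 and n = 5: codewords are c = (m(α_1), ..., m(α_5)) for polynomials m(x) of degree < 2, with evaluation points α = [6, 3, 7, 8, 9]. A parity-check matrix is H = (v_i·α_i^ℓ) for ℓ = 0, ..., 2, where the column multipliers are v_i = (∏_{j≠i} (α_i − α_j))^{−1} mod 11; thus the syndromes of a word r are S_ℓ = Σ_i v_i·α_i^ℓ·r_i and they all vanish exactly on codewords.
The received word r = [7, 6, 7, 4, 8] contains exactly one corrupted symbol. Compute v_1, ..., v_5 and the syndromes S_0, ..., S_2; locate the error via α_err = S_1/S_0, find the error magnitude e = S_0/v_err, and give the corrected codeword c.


S = (5, 2, 3), error at position 3, error magnitude e = 7, c = [7, 6, 0, 4, 8].

Step 1: column multipliers v_i = (∏_{j≠i}(α_i − α_j))^{−1} mod 11.
  i = 1 (α = 6): (6−3)(6−7)(6−8)(6−9) = 3·(−1)·(−2)·(−3) = −18 ≡ 4, so v_1 = 4^{−1} = 3 (mod 11).
  i = 2 (α = 3): (3−6)(3−7)(3−8)(3−9) = (−3)·(−4)·(−5)·(−6) = 360 ≡ 8, so v_2 = 8^{−1} = 7 (mod 11).
  i = 3 (α = 7): (7−6)(7−3)(7−8)(7−9) = 1·4·(−1)·(−2) = 8 ≡ 8, so v_3 = 8^{−1} = 7 (mod 11).
  i = 4 (α = 8): (8−6)(8−3)(8−7)(8−9) = 2·5·1·(−1) = −10 ≡ 1, so v_4 = 1^{−1} = 1 (mod 11).
  i = 5 (α = 9): (9−6)(9−3)(9−7)(9−8) = 3·6·2·1 = 36 ≡ 3, so v_5 = 3^{−1} = 4 (mod 11).
  v = [3, 7, 7, 1, 4].
Step 2: syndromes of r = [7, 6, 7, 4, 8] (all sums mod 11).
  S_0 = Σ v_i r_i = 3·7 + 7·6 + 7·7 + 1·4 + 4·8 = 148 ≡ 5.
  S_1 = Σ v_i α_i r_i = 3·6·7 + 7·3·6 + 7·7·7 + 1·8·4 + 4·9·8 = 915 ≡ 2.
  α_i^2 mod 11 = [3, 9, 5, 9, 4].
  S_2 = Σ v_i α_i^2 r_i = 3·3·7 + 7·9·6 + 7·5·7 + 1·9·4 + 4·4·8 = 850 ≡ 3.
  S = (5, 2, 3) ≠ 0, so r is not a codeword (an error is present).
Step 3: locate the error. For a single error e at position i, S_ℓ = v_i·e·α_i^ℓ, so α_err = S_1/S_0.
  S_0^{−1} = 5^{−1} = 9 (mod 11), so α_err = 2·9 = 18 ≡ 7 = α_3. Error position i = 3.
  Consistency check: S_2/S_1 = 3·6 = 18 ≡ 7 = α_err ✓ (single-error assumption holds).
Step 4: error magnitude e = S_0/v_3 = S_0·∏_{j≠3}(α_3 − α_j) = 5·8 = 40 ≡ 7 (mod 11).
Step 5: correct position 3: c_3 = r_3 − e = 7 − 7 ≡ 0 (mod 11). Hence c = [7, 6, 0, 4, 8].
  Check: interpolating c through the α_i gives m(x) = 5 + 4·x (degree < 2) with m(α_i) = c_i for every i, so c is indeed a codeword.


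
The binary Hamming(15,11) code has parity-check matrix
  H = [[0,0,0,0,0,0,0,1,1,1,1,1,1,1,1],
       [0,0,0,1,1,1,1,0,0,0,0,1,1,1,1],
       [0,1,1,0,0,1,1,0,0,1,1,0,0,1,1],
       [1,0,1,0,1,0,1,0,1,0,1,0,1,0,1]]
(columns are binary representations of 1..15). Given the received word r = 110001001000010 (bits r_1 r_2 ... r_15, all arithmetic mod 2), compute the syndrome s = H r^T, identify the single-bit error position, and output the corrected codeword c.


s = (0, 0, 1, 0)^T, error position = 2, corrected codeword c = 100001001000010

Compute s = H r^T mod 2 one row at a time:
  s_1 = 0 + 1 + 0 + 0 + 0 + 0 + 1 + 0 = 2 ≡ 0 (mod 2).
  s_2 = 0 + 0 + 1 + 0 + 0 + 0 + 1 + 0 = 2 ≡ 0 (mod 2).
  s_3 = 1 + 0 + 1 + 0 + 0 + 0 + 1 + 0 = 3 ≡ 1 (mod 2).
  s_4 = 1 + 0 + 0 + 0 + 1 + 0 + 0 + 0 = 2 ≡ 0 (mod 2).
s = (0, 0, 1, 0)^T — this equals column 2 of H (binary 0010), so error is at position 2.
Correct: flip bit 2 of r = 110001001000010 to get c = 100001001000010.


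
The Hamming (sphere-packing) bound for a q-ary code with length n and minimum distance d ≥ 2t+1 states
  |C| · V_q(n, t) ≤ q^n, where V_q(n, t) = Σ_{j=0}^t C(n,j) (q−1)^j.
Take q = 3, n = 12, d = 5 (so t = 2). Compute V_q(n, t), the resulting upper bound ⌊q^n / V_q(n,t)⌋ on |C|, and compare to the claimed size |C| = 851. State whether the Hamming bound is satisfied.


V_q(n, t) = 289, q^n = 531441, Hamming bound = 1838, |C| = 851 ≤ bound (satisfied).

Step 1: Compute V_q(n, t) = Σ_{j=0}^2 C(n, j) (q−1)^j.
  j = 0: C(12,0)·(2)^0 = 1·1 = 1.
  j = 1: C(12,1)·(2)^1 = 12·2 = 24.
  j = 2: C(12,2)·(2)^2 = 66·4 = 264.
  V_q(n, t) = 1 + 24 + 264 = 289.
Step 2: q^n = 3^12 = 531441.
Step 3: Hamming bound ⌊q^n / V_q(n,t)⌋ = ⌊531441/289⌋ = 1838.
Step 4: Compare |C| = 851 to 1838: satisfied.
The claimed |C| lies below the Hamming bound.


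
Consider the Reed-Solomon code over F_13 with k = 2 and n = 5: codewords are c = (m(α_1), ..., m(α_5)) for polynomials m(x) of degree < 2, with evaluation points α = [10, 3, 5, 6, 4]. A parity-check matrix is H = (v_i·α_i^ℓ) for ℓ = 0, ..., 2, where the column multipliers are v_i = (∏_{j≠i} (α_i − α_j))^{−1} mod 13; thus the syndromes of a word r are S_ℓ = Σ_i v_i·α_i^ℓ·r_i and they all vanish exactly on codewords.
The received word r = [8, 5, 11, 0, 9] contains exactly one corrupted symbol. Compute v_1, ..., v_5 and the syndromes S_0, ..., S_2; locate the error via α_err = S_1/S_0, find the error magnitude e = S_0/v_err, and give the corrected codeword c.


S = (8, 11, 7), error at position 2, error magnitude e = 11, c = [8, 7, 11, 0, 9].

Step 1: column multipliers v_i = (∏_{j≠i}(α_i − α_j))^{−1} mod 13.
  i = 1 (α = 10): (10−3)(10−5)(10−6)(10−4) = 7·5·4·6 = 840 ≡ 8, so v_1 = 8^{−1} = 5 (mod 13).
  i = 2 (α = 3): (3−10)(3−5)(3−6)(3−4) = (−7)·(−2)·(−3)·(−1) = 42 ≡ 3, so v_2 = 3^{−1} = 9 (mod 13).
  i = 3 (α = 5): (5−10)(5−3)(5−6)(5−4) = (−5)·2·(−1)·1 = 10 ≡ 10, so v_3 = 10^{−1} = 4 (mod 13).
  i = 4 (α = 6): (6−10)(6−3)(6−5)(6−4) = (−4)·3·1·2 = −24 ≡ 2, so v_4 = 2^{−1} = 7 (mod 13).
  i = 5 (α = 4): (4−10)(4−3)(4−5)(4−6) = (−6)·1·(−1)·(−2) = −12 ≡ 1, so v_5 = 1^{−1} = 1 (mod 13).
  v = [5, 9, 4, 7, 1].
Step 2: syndromes of r = [8, 5, 11, 0, 9] (all sums mod 13).
  S_0 = Σ v_i r_i = 5·8 + 9·5 + 4·11 + 7·0 + 1·9 = 138 ≡ 8.
  S_1 = Σ v_i α_i r_i = 5·10·8 + 9·3·5 + 4·5·11 + 7·6·0 + 1·4·9 = 791 ≡ 11.
  α_i^2 mod 13 = [9, 9, 12, 10, 3].
  S_2 = Σ v_i α_i^2 r_i = 5·9·8 + 9·9·5 + 4·12·11 + 7·10·0 + 1·3·9 = 1320 ≡ 7.
  S = (8, 11, 7) ≠ 0, so r is not a codeword (an error is present).
Step 3: locate the error. For a single error e at position i, S_ℓ = v_i·e·α_i^ℓ, so α_err = S_1/S_0.
  S_0^{−1} = 8^{−1} = 5 (mod 13), so α_err = 11·5 = 55 ≡ 3 = α_2. Error position i = 2.
  Consistency check: S_2/S_1 = 7·6 = 42 ≡ 3 = α_err ✓ (single-error assumption holds).
Step 4: error magnitude e = S_0/v_2 = S_0·∏_{j≠2}(α_2 − α_j) = 8·3 = 24 ≡ 11 (mod 13).
Step 5: correct position 2: c_2 = r_2 − e = 5 − 11 ≡ 7 (mod 13). Hence c = [8, 7, 11, 0, 9].
  Check: interpolating c through the α_i gives m(x) = 1 + 2·x (degree < 2) with m(α_i) = c_i for every i, so c is indeed a codeword.


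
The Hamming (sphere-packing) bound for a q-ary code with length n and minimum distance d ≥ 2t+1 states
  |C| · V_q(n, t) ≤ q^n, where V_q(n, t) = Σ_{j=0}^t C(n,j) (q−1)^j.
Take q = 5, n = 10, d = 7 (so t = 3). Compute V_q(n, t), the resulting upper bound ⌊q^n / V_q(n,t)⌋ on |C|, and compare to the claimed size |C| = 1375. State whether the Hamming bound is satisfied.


V_q(n, t) = 8441, q^n = 9765625, Hamming bound = 1156, |C| = 1375 > bound (violated).

Step 1: Compute V_q(n, t) = Σ_{j=0}^3 C(n, j) (q−1)^j.
  j = 0: C(10,0)·(4)^0 = 1·1 = 1.
  j = 1: C(10,1)·(4)^1 = 10·4 = 40.
  j = 2: C(10,2)·(4)^2 = 45·16 = 720.
  j = 3: C(10,3)·(4)^3 = 120·64 = 7680.
  V_q(n, t) = 1 + 40 + 720 + 7680 = 8441.
Step 2: q^n = 5^10 = 9765625.
Step 3: Hamming bound ⌊q^n / V_q(n,t)⌋ = ⌊9765625/8441⌋ = 1156.
Step 4: Compare |C| = 1375 to 1156: violated.
The claimed |C| lies above the Hamming bound, so no 5-ary code of length 10 with d ≥ 7 can have 1375 codewords.


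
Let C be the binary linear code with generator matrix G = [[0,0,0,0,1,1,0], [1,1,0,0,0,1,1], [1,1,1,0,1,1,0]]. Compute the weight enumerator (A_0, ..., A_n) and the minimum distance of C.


Weight distribution: A_0 = 1, A_2 = 1, A_3 = 3, A_4 = 2, A_5 = 1. Minimum distance d = 2.

Enumerate all 2^3 = 8 messages m ∈ F_2^3.
For each, compute codeword c = mG in F_2^7, then tally its weight.
  m = 000 → c = 0000000, weight = 0.
  m = 100 → c = 0000110, weight = 2.
  m = 010 → c = 1100011, weight = 4.
  m = 110 → c = 1100101, weight = 4.
  m = 001 → c = 1110110, weight = 5.
  m = 101 → c = 1110000, weight = 3.
  m = 011 → c = 0010101, weight = 3.
  m = 111 → c = 0010011, weight = 3.
Tally weights:
  weight 0: 1 codewords.
  weight 2: 1 codewords.
  weight 3: 3 codewords.
  weight 4: 2 codewords.
  weight 5: 1 codewords.
Minimum distance d = smallest w > 0 with A_w > 0 = 2.
Sanity: Σ A_w = 8 = 2^3 = 8 ✓.


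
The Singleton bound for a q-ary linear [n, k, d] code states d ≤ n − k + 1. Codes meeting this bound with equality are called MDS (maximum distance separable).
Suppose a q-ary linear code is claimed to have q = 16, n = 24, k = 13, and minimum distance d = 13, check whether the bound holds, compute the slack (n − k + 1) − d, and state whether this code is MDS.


Singleton RHS = n − k + 1 = 12, slack = -1, bound violated (no such code; not MDS).

Singleton bound: d ≤ n − k + 1.
Here n = 24, k = 13, so n − k + 1 = 12.
Given d = 13, check d ≤ 12: NO.
Slack = (n − k + 1) − d = -1.
The slack is negative: d = 13 exceeds n − k + 1 = 12 by 1, so the Singleton bound is violated and no linear [24, 13, 13]_16 code can exist. In particular it is not MDS (MDS requires d = n − k + 1 exactly).
Description: the claimed parameters are [24, 13, 13]_16; such a code would be impossible (violates the Singleton bound).


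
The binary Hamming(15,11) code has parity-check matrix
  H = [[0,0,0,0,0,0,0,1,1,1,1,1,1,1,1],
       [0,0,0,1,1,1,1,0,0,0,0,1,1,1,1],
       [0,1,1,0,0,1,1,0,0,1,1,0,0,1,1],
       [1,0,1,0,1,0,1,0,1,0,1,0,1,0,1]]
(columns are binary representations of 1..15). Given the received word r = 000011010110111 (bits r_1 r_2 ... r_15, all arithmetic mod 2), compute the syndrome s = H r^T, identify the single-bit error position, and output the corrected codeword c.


s = (0, 1, 1, 0)^T, error position = 6, corrected codeword c = 000010010110111

Compute s = H r^T mod 2 one row at a time:
  s_1 = 1 + 0 + 1 + 1 + 0 + 1 + 1 + 1 = 6 ≡ 0 (mod 2).
  s_2 = 0 + 1 + 1 + 0 + 0 + 1 + 1 + 1 = 5 ≡ 1 (mod 2).
  s_3 = 0 + 0 + 1 + 0 + 1 + 1 + 1 + 1 = 5 ≡ 1 (mod 2).
  s_4 = 0 + 0 + 1 + 0 + 0 + 1 + 1 + 1 = 4 ≡ 0 (mod 2).
s = (0, 1, 1, 0)^T — this equals column 6 of H (binary 0110), so error is at position 6.
Correct: flip bit 6 of r = 000011010110111 to get c = 000010010110111.


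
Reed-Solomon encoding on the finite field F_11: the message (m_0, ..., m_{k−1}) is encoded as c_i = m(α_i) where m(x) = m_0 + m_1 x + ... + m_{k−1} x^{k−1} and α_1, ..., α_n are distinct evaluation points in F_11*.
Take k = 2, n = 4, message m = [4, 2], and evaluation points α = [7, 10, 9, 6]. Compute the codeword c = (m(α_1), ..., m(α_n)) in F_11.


c = [7, 2, 0, 5]

Message polynomial: m(x) = 4 + 2·x (mod 11).
For each evaluation point α_i, compute m(α_i) mod 11:
  α_1 = 7: Horner steps 2 → 7, so m(7) = 7.
  α_2 = 10: Horner steps 2 → 2, so m(10) = 2.
  α_3 = 9: Horner steps 2 → 0, so m(9) = 0.
  α_4 = 6: Horner steps 2 → 5, so m(6) = 5.
Codeword c = [7, 2, 0, 5] ∈ F_11^4.


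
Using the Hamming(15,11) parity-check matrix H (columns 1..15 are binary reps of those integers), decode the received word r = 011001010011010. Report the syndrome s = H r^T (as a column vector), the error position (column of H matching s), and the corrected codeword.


s = (0, 1, 1, 0)^T, error position = 6, corrected codeword c = 011000010011010

Compute s = H r^T mod 2 one row at a time:
  s_1 = 1 + 0 + 0 + 1 + 1 + 0 + 1 + 0 = 4 ≡ 0 (mod 2).
  s_2 = 0 + 0 + 1 + 0 + 1 + 0 + 1 + 0 = 3 ≡ 1 (mod 2).
  s_3 = 1 + 1 + 1 + 0 + 0 + 1 + 1 + 0 = 5 ≡ 1 (mod 2).
  s_4 = 0 + 1 + 0 + 0 + 0 + 1 + 0 + 0 = 2 ≡ 0 (mod 2).
s = (0, 1, 1, 0)^T — this equals column 6 of H (binary 0110), so error is at position 6.
Correct: flip bit 6 of r = 011001010011010 to get c = 011000010011010.


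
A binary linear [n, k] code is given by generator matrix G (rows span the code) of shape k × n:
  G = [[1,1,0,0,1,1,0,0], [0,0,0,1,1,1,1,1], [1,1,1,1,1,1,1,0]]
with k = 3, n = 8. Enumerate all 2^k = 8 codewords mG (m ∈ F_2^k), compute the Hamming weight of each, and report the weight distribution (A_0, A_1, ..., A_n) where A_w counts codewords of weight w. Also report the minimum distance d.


Weight distribution: A_0 = 1, A_3 = 1, A_4 = 3, A_5 = 2, A_7 = 1. Minimum distance d = 3.

Enumerate all 2^3 = 8 messages m ∈ F_2^3.
For each, compute codeword c = mG in F_2^8, then tally its weight.
  m = 000 → c = 00000000, weight = 0.
  m = 100 → c = 11001100, weight = 4.
  m = 010 → c = 00011111, weight = 5.
  m = 110 → c = 11010011, weight = 5.
  m = 001 → c = 11111110, weight = 7.
  m = 101 → c = 00110010, weight = 3.
  m = 011 → c = 11100001, weight = 4.
  m = 111 → c = 00101101, weight = 4.
Tally weights:
  weight 0: 1 codewords.
  weight 3: 1 codewords.
  weight 4: 3 codewords.
  weight 5: 2 codewords.
  weight 7: 1 codewords.
Minimum distance d = smallest w > 0 with A_w > 0 = 3.
Sanity: Σ A_w = 8 = 2^3 = 8 ✓.


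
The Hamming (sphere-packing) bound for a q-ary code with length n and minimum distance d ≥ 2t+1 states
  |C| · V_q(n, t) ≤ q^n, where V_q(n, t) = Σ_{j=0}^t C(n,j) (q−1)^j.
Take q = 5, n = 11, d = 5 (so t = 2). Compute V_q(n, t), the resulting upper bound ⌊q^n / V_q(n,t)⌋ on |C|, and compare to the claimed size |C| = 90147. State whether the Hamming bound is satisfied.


V_q(n, t) = 925, q^n = 48828125, Hamming bound = 52787, |C| = 90147 > bound (violated).

Step 1: Compute V_q(n, t) = Σ_{j=0}^2 C(n, j) (q−1)^j.
  j = 0: C(11,0)·(4)^0 = 1·1 = 1.
  j = 1: C(11,1)·(4)^1 = 11·4 = 44.
  j = 2: C(11,2)·(4)^2 = 55·16 = 880.
  V_q(n, t) = 1 + 44 + 880 = 925.
Step 2: q^n = 5^11 = 48828125.
Step 3: Hamming bound ⌊q^n / V_q(n,t)⌋ = ⌊48828125/925⌋ = 52787.
Step 4: Compare |C| = 90147 to 52787: violated.
The claimed |C| lies above the Hamming bound, so no 5-ary code of length 11 with d ≥ 5 can have 90147 codewords.


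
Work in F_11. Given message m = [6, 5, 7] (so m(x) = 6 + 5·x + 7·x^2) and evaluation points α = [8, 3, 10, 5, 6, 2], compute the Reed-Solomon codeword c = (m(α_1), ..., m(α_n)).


c = [10, 7, 8, 8, 2, 0]

Message polynomial: m(x) = 6 + 5·x + 7·x^2 (mod 11).
For each evaluation point α_i, compute m(α_i) mod 11:
  α_1 = 8: Horner steps 7 → 6 → 10, so m(8) = 10.
  α_2 = 3: Horner steps 7 → 4 → 7, so m(3) = 7.
  α_3 = 10: Horner steps 7 → 9 → 8, so m(10) = 8.
  α_4 = 5: Horner steps 7 → 7 → 8, so m(5) = 8.
  α_5 = 6: Horner steps 7 → 3 → 2, so m(6) = 2.
  α_6 = 2: Horner steps 7 → 8 → 0, so m(2) = 0.
Codeword c = [10, 7, 8, 8, 2, 0] ∈ F_11^6.


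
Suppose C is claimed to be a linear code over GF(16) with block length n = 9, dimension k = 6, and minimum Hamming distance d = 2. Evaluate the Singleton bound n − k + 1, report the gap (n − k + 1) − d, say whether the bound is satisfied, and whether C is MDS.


Singleton RHS = n − k + 1 = 4, slack = 2, bound satisfied, not MDS.

Singleton bound: d ≤ n − k + 1.
Here n = 9, k = 6, so n − k + 1 = 4.
Given d = 2, check d ≤ 4: YES.
Slack = (n − k + 1) − d = 2.
The code is NOT MDS (slack = 2 > 0).
Description: the claimed parameters are [9, 6, 2]_16; such a code would be non-MDS.


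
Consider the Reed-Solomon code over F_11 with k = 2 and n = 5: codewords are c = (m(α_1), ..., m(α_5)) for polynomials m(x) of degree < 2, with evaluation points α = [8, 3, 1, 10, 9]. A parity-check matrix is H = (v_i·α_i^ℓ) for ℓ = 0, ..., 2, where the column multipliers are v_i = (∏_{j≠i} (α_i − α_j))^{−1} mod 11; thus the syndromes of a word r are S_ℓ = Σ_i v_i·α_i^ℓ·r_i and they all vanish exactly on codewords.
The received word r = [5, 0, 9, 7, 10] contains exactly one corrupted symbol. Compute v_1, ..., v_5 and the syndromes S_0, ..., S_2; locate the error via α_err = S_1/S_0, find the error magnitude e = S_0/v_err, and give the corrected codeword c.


S = (10, 2, 7), error at position 5, error magnitude e = 4, c = [5, 0, 9, 7, 6].

Step 1: column multipliers v_i = (∏_{j≠i}(α_i − α_j))^{−1} mod 11.
  i = 1 (α = 8): (8−3)(8−1)(8−10)(8−9) = 5·7·(−2)·(−1) = 70 ≡ 4, so v_1 = 4^{−1} = 3 (mod 11).
  i = 2 (α = 3): (3−8)(3−1)(3−10)(3−9) = (−5)·2·(−7)·(−6) = −420 ≡ 9, so v_2 = 9^{−1} = 5 (mod 11).
  i = 3 (α = 1): (1−8)(1−3)(1−10)(1−9) = (−7)·(−2)·(−9)·(−8) = 1008 ≡ 7, so v_3 = 7^{−1} = 8 (mod 11).
  i = 4 (α = 10): (10−8)(10−3)(10−1)(10−9) = 2·7·9·1 = 126 ≡ 5, so v_4 = 5^{−1} = 9 (mod 11).
  i = 5 (α = 9): (9−8)(9−3)(9−1)(9−10) = 1·6·8·(−1) = −48 ≡ 7, so v_5 = 7^{−1} = 8 (mod 11).
  v = [3, 5, 8, 9, 8].
Step 2: syndromes of r = [5, 0, 9, 7, 10] (all sums mod 11).
  S_0 = Σ v_i r_i = 3·5 + 5·0 + 8·9 + 9·7 + 8·10 = 230 ≡ 10.
  S_1 = Σ v_i α_i r_i = 3·8·5 + 5·3·0 + 8·1·9 + 9·10·7 + 8·9·10 = 1542 ≡ 2.
  α_i^2 mod 11 = [9, 9, 1, 1, 4].
  S_2 = Σ v_i α_i^2 r_i = 3·9·5 + 5·9·0 + 8·1·9 + 9·1·7 + 8·4·10 = 590 ≡ 7.
  S = (10, 2, 7) ≠ 0, so r is not a codeword (an error is present).
Step 3: locate the error. For a single error e at position i, S_ℓ = v_i·e·α_i^ℓ, so α_err = S_1/S_0.
  S_0^{−1} = 10^{−1} = 10 (mod 11), so α_err = 2·10 = 20 ≡ 9 = α_5. Error position i = 5.
  Consistency check: S_2/S_1 = 7·6 = 42 ≡ 9 = α_err ✓ (single-error assumption holds).
Step 4: error magnitude e = S_0/v_5 = S_0·∏_{j≠5}(α_5 − α_j) = 10·7 = 70 ≡ 4 (mod 11).
Step 5: correct position 5: c_5 = r_5 − e = 10 − 4 ≡ 6 (mod 11). Hence c = [5, 0, 9, 7, 6].
  Check: interpolating c through the α_i gives m(x) = 8 + 1·x (degree < 2) with m(α_i) = c_i for every i, so c is indeed a codeword.
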